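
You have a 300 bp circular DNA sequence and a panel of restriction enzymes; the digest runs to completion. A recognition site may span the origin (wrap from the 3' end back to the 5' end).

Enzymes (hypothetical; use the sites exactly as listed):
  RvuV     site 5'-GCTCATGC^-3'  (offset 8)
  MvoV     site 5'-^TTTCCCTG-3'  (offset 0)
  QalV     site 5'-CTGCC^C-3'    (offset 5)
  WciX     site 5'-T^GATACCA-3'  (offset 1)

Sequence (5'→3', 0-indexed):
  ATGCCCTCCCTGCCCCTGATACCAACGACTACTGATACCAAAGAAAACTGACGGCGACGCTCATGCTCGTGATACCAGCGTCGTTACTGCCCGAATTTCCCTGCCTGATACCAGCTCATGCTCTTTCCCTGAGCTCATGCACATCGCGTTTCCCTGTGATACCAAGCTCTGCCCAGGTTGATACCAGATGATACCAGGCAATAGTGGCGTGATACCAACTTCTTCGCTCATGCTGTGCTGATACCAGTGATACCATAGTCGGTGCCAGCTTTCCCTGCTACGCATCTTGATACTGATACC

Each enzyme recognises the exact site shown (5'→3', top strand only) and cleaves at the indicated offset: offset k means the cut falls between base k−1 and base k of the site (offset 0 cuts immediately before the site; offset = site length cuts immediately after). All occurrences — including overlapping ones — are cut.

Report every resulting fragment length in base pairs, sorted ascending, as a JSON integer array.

[2,3,4,4,6,6,8,9,9,10,11,15,16,16,17,20,21,21,21,23,25,33]

Per-enzyme occurrences:
  RvuV (GCTCATGC, off=8): starts [58, 113, 132, 225] → cuts [66, 121, 140, 233]
  MvoV (TTTCCCTG, off=0): starts [95, 123, 148, 269] → cuts [95, 123, 148, 269]
  QalV (CTGCCC, off=5): starts [9, 86, 168] → cuts [14, 91, 173]
  WciX (TGATACCA, off=1): starts [16, 32, 69, 105, 156, 178, 188, 209, 238, 247, 293] → cuts [17, 33, 70, 106, 157, 179, 189, 210, 239, 248, 294]

Pooled cuts: [14, 17, 33, 66, 70, 91, 95, 106, 121, 123, 140, 148, 157, 173, 179, 189, 210, 233, 239, 248, 269, 294]

Fragment lengths:
  14→17: 3 bp
  17→33: 16 bp
  33→66: 33 bp
  66→70: 4 bp
  70→91: 21 bp
  91→95: 4 bp
  95→106: 11 bp
  106→121: 15 bp
  121→123: 2 bp
  123→140: 17 bp
  140→148: 8 bp
  148→157: 9 bp
  157→173: 16 bp
  173→179: 6 bp
  179→189: 10 bp
  189→210: 21 bp
  210→233: 23 bp
  233→239: 6 bp
  239→248: 9 bp
  248→269: 21 bp
  269→294: 25 bp
  294→14 (wrap): 300-294+14 = 20 bp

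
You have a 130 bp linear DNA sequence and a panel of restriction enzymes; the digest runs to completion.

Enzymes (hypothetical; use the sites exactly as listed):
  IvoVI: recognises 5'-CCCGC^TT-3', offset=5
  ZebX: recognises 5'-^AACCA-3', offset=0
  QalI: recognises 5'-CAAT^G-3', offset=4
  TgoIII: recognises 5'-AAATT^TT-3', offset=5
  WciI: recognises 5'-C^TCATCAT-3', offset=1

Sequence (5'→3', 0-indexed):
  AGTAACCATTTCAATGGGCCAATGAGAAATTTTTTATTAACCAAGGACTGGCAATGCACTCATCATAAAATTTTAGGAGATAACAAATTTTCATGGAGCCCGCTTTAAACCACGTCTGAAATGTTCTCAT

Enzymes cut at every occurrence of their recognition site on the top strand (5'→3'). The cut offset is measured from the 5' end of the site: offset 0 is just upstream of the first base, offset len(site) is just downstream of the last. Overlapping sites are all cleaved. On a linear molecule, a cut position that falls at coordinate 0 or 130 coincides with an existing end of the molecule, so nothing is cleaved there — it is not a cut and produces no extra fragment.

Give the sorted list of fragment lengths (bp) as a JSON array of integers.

Site scan:
  IvoVI (CCCGCTT, off=5): starts [98] → cuts [103]
  ZebX (AACCA, off=0): starts [3, 38, 107] → cuts [3, 38, 107]
  QalI (CAATG, off=4): starts [11, 19, 51] → cuts [15, 23, 55]
  TgoIII (AAATTTT, off=5): starts [26, 67, 84] → cuts [31, 72, 89]
  WciI (CTCATCAT, off=1): starts [58] → cuts [59]

All cut coordinates (distinct, sorted): [3, 15, 23, 31, 38, 55, 59, 72, 89, 103, 107]

Fragment lengths:
  [0,3): 3 bp
  [3,15): 12 bp
  [15,23): 8 bp
  [23,31): 8 bp
  [31,38): 7 bp
  [38,55): 17 bp
  [55,59): 4 bp
  [59,72): 13 bp
  [72,89): 17 bp
  [89,103): 14 bp
  [103,107): 4 bp
  [107,130): 23 bp

[3,4,4,7,8,8,12,13,14,17,17,23]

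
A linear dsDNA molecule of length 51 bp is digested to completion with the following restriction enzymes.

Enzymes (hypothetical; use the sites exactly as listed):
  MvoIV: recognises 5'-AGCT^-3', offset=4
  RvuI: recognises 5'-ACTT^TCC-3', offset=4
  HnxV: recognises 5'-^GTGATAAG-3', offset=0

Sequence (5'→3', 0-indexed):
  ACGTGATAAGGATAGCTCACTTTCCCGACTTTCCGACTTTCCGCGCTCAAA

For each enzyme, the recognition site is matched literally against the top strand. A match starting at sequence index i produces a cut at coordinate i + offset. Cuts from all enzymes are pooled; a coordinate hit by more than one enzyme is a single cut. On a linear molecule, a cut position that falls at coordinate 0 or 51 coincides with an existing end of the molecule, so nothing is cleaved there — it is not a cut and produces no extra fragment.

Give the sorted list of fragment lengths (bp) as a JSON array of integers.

Scan for sites:
  MvoIV (AGCT, off=4): starts [13] → cuts [17]
  RvuI (ACTTTCC, off=4): starts [18, 27, 35] → cuts [22, 31, 39]
  HnxV (GTGATAAG, off=0): starts [2] → cuts [2]

Pooled cuts: [2, 17, 22, 31, 39]

Fragment lengths:
  [0,2): 2 bp
  [2,17): 15 bp
  [17,22): 5 bp
  [22,31): 9 bp
  [31,39): 8 bp
  [39,51): 12 bp

[2,5,8,9,12,15]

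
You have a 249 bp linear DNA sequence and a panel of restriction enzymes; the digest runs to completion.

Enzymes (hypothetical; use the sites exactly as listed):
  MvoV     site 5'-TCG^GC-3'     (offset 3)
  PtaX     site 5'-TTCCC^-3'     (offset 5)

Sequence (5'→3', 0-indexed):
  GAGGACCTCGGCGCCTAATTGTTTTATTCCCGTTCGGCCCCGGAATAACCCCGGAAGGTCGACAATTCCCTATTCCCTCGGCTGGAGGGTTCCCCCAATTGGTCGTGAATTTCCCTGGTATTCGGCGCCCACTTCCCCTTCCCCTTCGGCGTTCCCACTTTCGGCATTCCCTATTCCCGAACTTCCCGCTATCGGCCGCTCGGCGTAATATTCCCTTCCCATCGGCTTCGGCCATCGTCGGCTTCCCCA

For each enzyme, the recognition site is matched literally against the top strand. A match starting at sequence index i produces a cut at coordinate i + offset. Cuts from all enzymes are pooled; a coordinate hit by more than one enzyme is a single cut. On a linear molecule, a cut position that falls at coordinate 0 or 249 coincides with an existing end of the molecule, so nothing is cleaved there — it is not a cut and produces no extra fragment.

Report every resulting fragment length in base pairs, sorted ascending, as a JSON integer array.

[2,3,4,5,5,5,6,6,7,7,7,7,7,8,8,8,9,9,10,10,13,13,14,21,21,34]

Scan for sites:
  MvoV (TCGGC, off=3): starts [7, 33, 77, 121, 145, 160, 191, 199, 221, 227, 237] → cuts [10, 36, 80, 124, 148, 163, 194, 202, 224, 230, 240]
  PtaX (TTCCC, off=5): starts [26, 65, 72, 89, 110, 132, 138, 151, 166, 173, 182, 210, 215, 242] → cuts [31, 70, 77, 94, 115, 137, 143, 156, 171, 178, 187, 215, 220, 247]

All cut coordinates (distinct, sorted): [10, 31, 36, 70, 77, 80, 94, 115, 124, 137, 143, 148, 156, 163, 171, 178, 187, 194, 202, 215, 220, 224, 230, 240, 247]

Fragments:
  [0,10): 10 bp
  [10,31): 21 bp
  [31,36): 5 bp
  [36,70): 34 bp
  [70,77): 7 bp
  [77,80): 3 bp
  [80,94): 14 bp
  [94,115): 21 bp
  [115,124): 9 bp
  [124,137): 13 bp
  [137,143): 6 bp
  [143,148): 5 bp
  [148,156): 8 bp
  [156,163): 7 bp
  [163,171): 8 bp
  [171,178): 7 bp
  [178,187): 9 bp
  [187,194): 7 bp
  [194,202): 8 bp
  [202,215): 13 bp
  [215,220): 5 bp
  [220,224): 4 bp
  [224,230): 6 bp
  [230,240): 10 bp
  [240,247): 7 bp
  [247,249): 2 bp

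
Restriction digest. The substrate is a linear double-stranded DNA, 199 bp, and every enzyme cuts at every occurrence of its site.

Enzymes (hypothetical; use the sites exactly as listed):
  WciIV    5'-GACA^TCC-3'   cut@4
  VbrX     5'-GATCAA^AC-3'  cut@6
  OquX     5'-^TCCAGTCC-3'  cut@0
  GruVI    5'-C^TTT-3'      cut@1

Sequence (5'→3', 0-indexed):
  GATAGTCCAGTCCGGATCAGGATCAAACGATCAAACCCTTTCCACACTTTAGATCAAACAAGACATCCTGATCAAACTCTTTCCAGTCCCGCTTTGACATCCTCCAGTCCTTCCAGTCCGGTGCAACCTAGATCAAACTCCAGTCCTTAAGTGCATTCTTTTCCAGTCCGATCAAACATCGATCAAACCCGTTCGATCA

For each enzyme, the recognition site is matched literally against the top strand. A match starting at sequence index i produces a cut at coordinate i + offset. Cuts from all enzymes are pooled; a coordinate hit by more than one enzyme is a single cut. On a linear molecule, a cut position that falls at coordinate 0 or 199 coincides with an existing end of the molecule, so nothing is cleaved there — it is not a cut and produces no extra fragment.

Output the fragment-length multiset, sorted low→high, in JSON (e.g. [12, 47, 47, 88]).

[2,2,3,3,4,4,5,7,8,8,9,9,10,10,11,11,13,14,20,21,25]

Site scan:
  WciIV GACATCC/4: at [61, 95] ⇒ [65, 99]
  VbrX GATCAAAC/6: at [20, 28, 51, 69, 130, 169, 180] ⇒ [26, 34, 57, 75, 136, 175, 186]
  OquX TCCAGTCC/0: at [5, 81, 102, 111, 138, 161] ⇒ [5, 81, 102, 111, 138, 161]
  GruVI CTTT/1: at [37, 46, 78, 91, 157] ⇒ [38, 47, 79, 92, 158]

All cut coordinates (distinct, sorted): [5, 26, 34, 38, 47, 57, 65, 75, 79, 81, 92, 99, 102, 111, 136, 138, 158, 161, 175, 186]

Fragment lengths:
  [0,5): 5 bp
  [5,26): 21 bp
  [26,34): 8 bp
  [34,38): 4 bp
  [38,47): 9 bp
  [47,57): 10 bp
  [57,65): 8 bp
  [65,75): 10 bp
  [75,79): 4 bp
  [79,81): 2 bp
  [81,92): 11 bp
  [92,99): 7 bp
  [99,102): 3 bp
  [102,111): 9 bp
  [111,136): 25 bp
  [136,138): 2 bp
  [138,158): 20 bp
  [158,161): 3 bp
  [161,175): 14 bp
  [175,186): 11 bp
  [186,199): 13 bp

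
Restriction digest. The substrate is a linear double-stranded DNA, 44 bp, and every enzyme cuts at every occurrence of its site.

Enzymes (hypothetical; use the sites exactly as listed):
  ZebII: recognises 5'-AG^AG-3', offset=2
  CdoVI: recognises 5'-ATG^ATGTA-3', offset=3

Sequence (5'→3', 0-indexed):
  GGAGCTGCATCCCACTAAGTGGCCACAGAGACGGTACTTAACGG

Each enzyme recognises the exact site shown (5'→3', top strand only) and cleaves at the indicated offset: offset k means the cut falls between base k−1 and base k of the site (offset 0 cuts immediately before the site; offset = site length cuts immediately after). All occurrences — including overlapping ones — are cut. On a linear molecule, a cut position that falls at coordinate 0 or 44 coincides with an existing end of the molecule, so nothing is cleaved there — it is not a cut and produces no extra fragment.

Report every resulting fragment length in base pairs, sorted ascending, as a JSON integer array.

[16,28]

Scan for sites:
  ZebII (AGAG, off=2): starts [26] → cuts [28]
  CdoVI (ATGATGTA, off=3): no sites

All cut coordinates (distinct, sorted): [28]

Fragments:
  [0,28): 28 bp
  [28,44): 16 bp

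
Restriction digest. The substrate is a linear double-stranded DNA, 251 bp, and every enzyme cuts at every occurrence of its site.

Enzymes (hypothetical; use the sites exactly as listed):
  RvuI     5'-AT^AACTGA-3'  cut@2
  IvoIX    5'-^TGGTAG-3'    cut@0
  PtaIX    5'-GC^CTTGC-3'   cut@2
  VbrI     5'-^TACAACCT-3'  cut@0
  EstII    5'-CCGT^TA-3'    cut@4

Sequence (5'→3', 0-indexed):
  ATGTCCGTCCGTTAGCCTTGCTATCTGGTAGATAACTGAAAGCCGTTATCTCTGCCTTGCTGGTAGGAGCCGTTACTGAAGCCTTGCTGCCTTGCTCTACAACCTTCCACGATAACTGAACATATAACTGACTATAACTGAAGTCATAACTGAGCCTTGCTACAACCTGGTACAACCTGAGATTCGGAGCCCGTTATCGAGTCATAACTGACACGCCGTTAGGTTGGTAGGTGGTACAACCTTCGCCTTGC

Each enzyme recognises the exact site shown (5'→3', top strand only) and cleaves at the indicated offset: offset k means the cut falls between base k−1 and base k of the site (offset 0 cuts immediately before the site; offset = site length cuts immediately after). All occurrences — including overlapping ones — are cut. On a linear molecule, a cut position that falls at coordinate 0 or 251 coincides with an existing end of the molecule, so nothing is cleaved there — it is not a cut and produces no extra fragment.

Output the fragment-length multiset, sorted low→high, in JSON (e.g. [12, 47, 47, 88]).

Site scan:
  RvuI ATAACTGA/2: at [31, 111, 123, 133, 145, 203] ⇒ [33, 113, 125, 135, 147, 205]
  IvoIX TGGTAG/0: at [25, 60, 224] ⇒ [25, 60, 224]
  PtaIX GCCTTGC/2: at [14, 53, 80, 88, 153, 244] ⇒ [16, 55, 82, 90, 155, 246]
  VbrI TACAACCT/0: at [97, 160, 170, 234] ⇒ [97, 160, 170, 234]
  EstII CCGTTA/4: at [8, 42, 69, 190, 215] ⇒ [12, 46, 73, 194, 219]

Pooled cuts: [12, 16, 25, 33, 46, 55, 60, 73, 82, 90, 97, 113, 125, 135, 147, 155, 160, 170, 194, 205, 219, 224, 234, 246]

Fragment lengths:
  [0,12): 12 bp
  [12,16): 4 bp
  [16,25): 9 bp
  [25,33): 8 bp
  [33,46): 13 bp
  [46,55): 9 bp
  [55,60): 5 bp
  [60,73): 13 bp
  [73,82): 9 bp
  [82,90): 8 bp
  [90,97): 7 bp
  [97,113): 16 bp
  [113,125): 12 bp
  [125,135): 10 bp
  [135,147): 12 bp
  [147,155): 8 bp
  [155,160): 5 bp
  [160,170): 10 bp
  [170,194): 24 bp
  [194,205): 11 bp
  [205,219): 14 bp
  [219,224): 5 bp
  [224,234): 10 bp
  [234,246): 12 bp
  [246,251): 5 bp

[4,5,5,5,5,7,8,8,8,9,9,9,10,10,10,11,12,12,12,12,13,13,14,16,24]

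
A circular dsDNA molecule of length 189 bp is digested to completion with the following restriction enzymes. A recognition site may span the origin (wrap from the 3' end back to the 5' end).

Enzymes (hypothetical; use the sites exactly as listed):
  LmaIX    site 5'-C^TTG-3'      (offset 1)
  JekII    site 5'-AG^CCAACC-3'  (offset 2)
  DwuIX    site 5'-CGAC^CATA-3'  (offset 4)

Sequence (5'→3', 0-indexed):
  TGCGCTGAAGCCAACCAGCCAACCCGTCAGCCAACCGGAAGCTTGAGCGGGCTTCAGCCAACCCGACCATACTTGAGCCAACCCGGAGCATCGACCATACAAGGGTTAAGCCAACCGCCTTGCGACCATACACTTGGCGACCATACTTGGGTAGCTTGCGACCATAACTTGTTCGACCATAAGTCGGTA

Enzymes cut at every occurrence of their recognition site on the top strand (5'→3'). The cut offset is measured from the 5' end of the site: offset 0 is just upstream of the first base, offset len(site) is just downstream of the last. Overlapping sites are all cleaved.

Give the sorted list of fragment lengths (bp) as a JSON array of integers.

[5,5,5,6,7,7,7,8,8,9,9,9,10,12,12,15,15,18,22]

Site scan:
  LmaIX (CTTG, off=1): starts [41, 71, 118, 132, 145, 154, 167] → cuts [42, 72, 119, 133, 146, 155, 168]
  JekII (AGCCAACC, off=2): starts [8, 16, 28, 55, 75, 108] → cuts [10, 18, 30, 57, 77, 110]
  DwuIX (CGACCATA, off=4): starts [63, 91, 122, 137, 158, 173] → cuts [67, 95, 126, 141, 162, 177]

Pooled cuts: [10, 18, 30, 42, 57, 67, 72, 77, 95, 110, 119, 126, 133, 141, 146, 155, 162, 168, 177]

Fragments:
  10→18: 8 bp
  18→30: 12 bp
  30→42: 12 bp
  42→57: 15 bp
  57→67: 10 bp
  67→72: 5 bp
  72→77: 5 bp
  77→95: 18 bp
  95→110: 15 bp
  110→119: 9 bp
  119→126: 7 bp
  126→133: 7 bp
  133→141: 8 bp
  141→146: 5 bp
  146→155: 9 bp
  155→162: 7 bp
  162→168: 6 bp
  168→177: 9 bp
  177→10 (wrap): 189-177+10 = 22 bp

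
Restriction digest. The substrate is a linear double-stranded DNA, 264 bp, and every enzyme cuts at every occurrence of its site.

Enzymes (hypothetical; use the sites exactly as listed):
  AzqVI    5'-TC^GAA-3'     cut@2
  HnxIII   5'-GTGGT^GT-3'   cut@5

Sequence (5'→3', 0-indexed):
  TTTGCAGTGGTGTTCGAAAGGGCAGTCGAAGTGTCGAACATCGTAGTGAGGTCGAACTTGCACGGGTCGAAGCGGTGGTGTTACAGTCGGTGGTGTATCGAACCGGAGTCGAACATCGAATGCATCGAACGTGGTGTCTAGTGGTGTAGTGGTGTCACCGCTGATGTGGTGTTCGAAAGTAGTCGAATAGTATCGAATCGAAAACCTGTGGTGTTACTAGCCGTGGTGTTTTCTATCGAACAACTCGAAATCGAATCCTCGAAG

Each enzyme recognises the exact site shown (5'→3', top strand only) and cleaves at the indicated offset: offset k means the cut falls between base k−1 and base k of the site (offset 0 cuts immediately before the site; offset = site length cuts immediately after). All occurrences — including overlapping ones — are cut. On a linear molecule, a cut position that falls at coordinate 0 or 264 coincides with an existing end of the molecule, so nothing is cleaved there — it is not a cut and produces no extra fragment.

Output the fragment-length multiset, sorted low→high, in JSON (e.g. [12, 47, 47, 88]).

Site scan:
  AzqVI TCGAA/2: at [13, 25, 33, 51, 66, 97, 108, 115, 124, 172, 182, 192, 197, 235, 244, 250, 258] ⇒ [15, 27, 35, 53, 68, 99, 110, 117, 126, 174, 184, 194, 199, 237, 246, 252, 260]
  HnxIII GTGGTGT/5: at [6, 74, 89, 130, 140, 148, 165, 207, 222] ⇒ [11, 79, 94, 135, 145, 153, 170, 212, 227]

All cut coordinates (distinct, sorted): [11, 15, 27, 35, 53, 68, 79, 94, 99, 110, 117, 126, 135, 145, 153, 170, 174, 184, 194, 199, 212, 227, 237, 246, 252, 260]

Fragments:
  [0,11): 11 bp
  [11,15): 4 bp
  [15,27): 12 bp
  [27,35): 8 bp
  [35,53): 18 bp
  [53,68): 15 bp
  [68,79): 11 bp
  [79,94): 15 bp
  [94,99): 5 bp
  [99,110): 11 bp
  [110,117): 7 bp
  [117,126): 9 bp
  [126,135): 9 bp
  [135,145): 10 bp
  [145,153): 8 bp
  [153,170): 17 bp
  [170,174): 4 bp
  [174,184): 10 bp
  [184,194): 10 bp
  [194,199): 5 bp
  [199,212): 13 bp
  [212,227): 15 bp
  [227,237): 10 bp
  [237,246): 9 bp
  [246,252): 6 bp
  [252,260): 8 bp
  [260,264): 4 bp

[4,4,4,5,5,6,7,8,8,8,9,9,9,10,10,10,10,11,11,11,12,13,15,15,15,17,18]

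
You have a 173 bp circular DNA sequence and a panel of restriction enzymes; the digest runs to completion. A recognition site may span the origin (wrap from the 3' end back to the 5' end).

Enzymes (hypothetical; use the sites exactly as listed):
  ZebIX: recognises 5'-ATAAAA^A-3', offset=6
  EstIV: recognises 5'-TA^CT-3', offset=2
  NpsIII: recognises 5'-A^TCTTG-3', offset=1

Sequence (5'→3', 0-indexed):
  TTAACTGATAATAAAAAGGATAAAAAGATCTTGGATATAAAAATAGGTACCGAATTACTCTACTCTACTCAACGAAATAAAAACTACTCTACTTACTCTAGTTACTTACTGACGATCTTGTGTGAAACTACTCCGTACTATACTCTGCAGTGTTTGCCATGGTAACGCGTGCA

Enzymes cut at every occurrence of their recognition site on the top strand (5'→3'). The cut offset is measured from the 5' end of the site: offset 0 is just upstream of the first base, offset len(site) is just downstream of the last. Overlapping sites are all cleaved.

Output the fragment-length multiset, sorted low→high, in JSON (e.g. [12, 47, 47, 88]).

[3,4,4,4,5,5,5,5,7,7,9,9,14,15,15,15,47]

Scan for sites:
  ZebIX (ATAAAAA, off=6): starts [10, 19, 36, 76] → cuts [16, 25, 42, 82]
  EstIV (TACT, off=2): starts [55, 60, 65, 84, 89, 93, 102, 106, 128, 135, 140] → cuts [57, 62, 67, 86, 91, 95, 104, 108, 130, 137, 142]
  NpsIII (ATCTTG, off=1): starts [27, 114] → cuts [28, 115]

All cut coordinates (distinct, sorted): [16, 25, 28, 42, 57, 62, 67, 82, 86, 91, 95, 104, 108, 115, 130, 137, 142]

Fragments:
  16→25: 9 bp
  25→28: 3 bp
  28→42: 14 bp
  42→57: 15 bp
  57→62: 5 bp
  62→67: 5 bp
  67→82: 15 bp
  82→86: 4 bp
  86→91: 5 bp
  91→95: 4 bp
  95→104: 9 bp
  104→108: 4 bp
  108→115: 7 bp
  115→130: 15 bp
  130→137: 7 bp
  137→142: 5 bp
  142→16 (wrap): 173-142+16 = 47 bp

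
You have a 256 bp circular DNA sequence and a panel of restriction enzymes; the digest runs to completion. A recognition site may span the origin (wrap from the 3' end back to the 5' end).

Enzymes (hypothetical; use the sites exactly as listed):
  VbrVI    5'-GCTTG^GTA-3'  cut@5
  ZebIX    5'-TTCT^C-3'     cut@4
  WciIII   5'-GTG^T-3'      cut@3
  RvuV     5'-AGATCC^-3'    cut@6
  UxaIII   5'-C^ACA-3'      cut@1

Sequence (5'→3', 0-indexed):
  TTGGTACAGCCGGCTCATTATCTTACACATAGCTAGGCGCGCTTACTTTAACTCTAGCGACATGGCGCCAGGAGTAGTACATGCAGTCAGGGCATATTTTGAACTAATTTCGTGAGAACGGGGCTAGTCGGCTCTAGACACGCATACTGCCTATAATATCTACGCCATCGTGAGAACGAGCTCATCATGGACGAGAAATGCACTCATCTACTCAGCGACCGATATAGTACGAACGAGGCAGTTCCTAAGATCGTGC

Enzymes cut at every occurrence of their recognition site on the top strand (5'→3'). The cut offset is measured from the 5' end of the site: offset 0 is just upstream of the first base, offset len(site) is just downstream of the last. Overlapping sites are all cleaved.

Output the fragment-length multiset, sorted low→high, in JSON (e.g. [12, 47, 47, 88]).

Scan for sites:
  VbrVI GCTTGGTA/5: at [254] ⇒ [3]
  ZebIX (TTCTC, off=4): no sites
  WciIII (GTGT, off=3): no sites
  RvuV (AGATCC, off=6): no sites
  UxaIII CACA/1: at [25] ⇒ [26]

Pooled cuts: [3, 26]

Fragments:
  3→26: 23 bp
  26→3 (wrap): 256-26+3 = 233 bp

[23,233]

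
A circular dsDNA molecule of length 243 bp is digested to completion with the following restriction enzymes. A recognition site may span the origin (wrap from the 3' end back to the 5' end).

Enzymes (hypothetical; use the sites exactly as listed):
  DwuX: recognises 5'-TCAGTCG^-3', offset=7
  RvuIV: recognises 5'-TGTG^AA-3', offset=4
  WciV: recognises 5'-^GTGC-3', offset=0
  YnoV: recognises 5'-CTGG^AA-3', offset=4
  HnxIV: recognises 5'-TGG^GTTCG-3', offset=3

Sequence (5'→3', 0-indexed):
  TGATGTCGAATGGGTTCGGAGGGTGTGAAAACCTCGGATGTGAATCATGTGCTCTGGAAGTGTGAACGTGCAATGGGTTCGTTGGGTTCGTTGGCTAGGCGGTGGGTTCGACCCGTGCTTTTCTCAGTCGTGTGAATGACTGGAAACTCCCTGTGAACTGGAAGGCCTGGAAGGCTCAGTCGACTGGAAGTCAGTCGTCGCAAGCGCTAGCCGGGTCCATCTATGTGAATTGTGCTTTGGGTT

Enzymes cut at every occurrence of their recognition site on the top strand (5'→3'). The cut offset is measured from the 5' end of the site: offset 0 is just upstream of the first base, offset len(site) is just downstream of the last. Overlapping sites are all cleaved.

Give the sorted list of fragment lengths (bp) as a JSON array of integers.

Per-enzyme occurrences:
  DwuX TCAGTCG/7: at [123, 175, 190] ⇒ [130, 182, 197]
  RvuIV TGTGAA/4: at [23, 38, 60, 130, 151, 223] ⇒ [27, 42, 64, 134, 155, 227]
  WciV GTGC/0: at [48, 67, 114, 231] ⇒ [48, 67, 114, 231]
  YnoV CTGGAA/4: at [53, 139, 157, 166, 183] ⇒ [57, 143, 161, 170, 187]
  HnxIV TGGGTTCG/3: at [10, 73, 82, 102] ⇒ [13, 76, 85, 105]

Pooled cuts: [13, 27, 42, 48, 57, 64, 67, 76, 85, 105, 114, 130, 134, 143, 155, 161, 170, 182, 187, 197, 227, 231]

Fragments:
  13→27: 14 bp
  27→42: 15 bp
  42→48: 6 bp
  48→57: 9 bp
  57→64: 7 bp
  64→67: 3 bp
  67→76: 9 bp
  76→85: 9 bp
  85→105: 20 bp
  105→114: 9 bp
  114→130: 16 bp
  130→134: 4 bp
  134→143: 9 bp
  143→155: 12 bp
  155→161: 6 bp
  161→170: 9 bp
  170→182: 12 bp
  182→187: 5 bp
  187→197: 10 bp
  197→227: 30 bp
  227→231: 4 bp
  231→13 (wrap): 243-231+13 = 25 bp

[3,4,4,5,6,6,7,9,9,9,9,9,9,10,12,12,14,15,16,20,25,30]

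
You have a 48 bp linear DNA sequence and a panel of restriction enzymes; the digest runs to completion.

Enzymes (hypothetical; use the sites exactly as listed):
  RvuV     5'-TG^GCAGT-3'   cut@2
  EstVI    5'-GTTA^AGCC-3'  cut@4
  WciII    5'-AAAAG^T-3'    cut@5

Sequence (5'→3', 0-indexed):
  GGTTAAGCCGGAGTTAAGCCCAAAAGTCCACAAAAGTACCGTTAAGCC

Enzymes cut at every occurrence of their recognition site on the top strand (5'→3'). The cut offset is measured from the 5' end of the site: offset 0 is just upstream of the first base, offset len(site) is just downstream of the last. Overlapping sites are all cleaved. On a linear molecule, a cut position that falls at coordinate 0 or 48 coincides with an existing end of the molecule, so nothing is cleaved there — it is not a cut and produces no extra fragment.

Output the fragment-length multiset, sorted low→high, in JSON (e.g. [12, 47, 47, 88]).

Site scan:
  RvuV (TGGCAGT, off=2): no sites
  EstVI GTTAAGCC/4: at [1, 12, 40] ⇒ [5, 16, 44]
  WciII AAAAGT/5: at [21, 31] ⇒ [26, 36]

All cut coordinates (distinct, sorted): [5, 16, 26, 36, 44]

Fragment lengths:
  [0,5): 5 bp
  [5,16): 11 bp
  [16,26): 10 bp
  [26,36): 10 bp
  [36,44): 8 bp
  [44,48): 4 bp

[4,5,8,10,10,11]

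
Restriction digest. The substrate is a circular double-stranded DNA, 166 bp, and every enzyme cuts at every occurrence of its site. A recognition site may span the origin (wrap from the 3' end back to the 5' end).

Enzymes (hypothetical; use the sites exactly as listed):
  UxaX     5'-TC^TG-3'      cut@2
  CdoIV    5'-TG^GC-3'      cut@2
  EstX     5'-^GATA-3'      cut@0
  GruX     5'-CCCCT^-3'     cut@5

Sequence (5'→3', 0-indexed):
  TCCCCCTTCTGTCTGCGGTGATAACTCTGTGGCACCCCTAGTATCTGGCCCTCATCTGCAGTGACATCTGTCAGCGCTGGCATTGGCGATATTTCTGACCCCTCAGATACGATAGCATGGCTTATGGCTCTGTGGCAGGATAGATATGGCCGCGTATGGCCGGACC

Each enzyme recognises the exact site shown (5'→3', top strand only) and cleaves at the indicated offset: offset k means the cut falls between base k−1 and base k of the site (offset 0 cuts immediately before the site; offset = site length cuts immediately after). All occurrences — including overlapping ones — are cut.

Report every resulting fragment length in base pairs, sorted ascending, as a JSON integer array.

Site scan:
  UxaX (TCTG, off=2): starts [7, 11, 25, 43, 54, 66, 93, 128] → cuts [9, 13, 27, 45, 56, 68, 95, 130]
  CdoIV (TGGC, off=2): starts [29, 45, 77, 83, 117, 124, 132, 146, 156] → cuts [31, 47, 79, 85, 119, 126, 134, 148, 158]
  EstX (GATA, off=0): starts [19, 87, 105, 110, 138, 142] → cuts [19, 87, 105, 110, 138, 142]
  GruX (CCCCT, off=5): starts [2, 34, 98] → cuts [7, 39, 103]

All cut coordinates (distinct, sorted): [7, 9, 13, 19, 27, 31, 39, 45, 47, 56, 68, 79, 85, 87, 95, 103, 105, 110, 119, 126, 130, 134, 138, 142, 148, 158]

Fragment lengths:
  7→9: 2 bp
  9→13: 4 bp
  13→19: 6 bp
  19→27: 8 bp
  27→31: 4 bp
  31→39: 8 bp
  39→45: 6 bp
  45→47: 2 bp
  47→56: 9 bp
  56→68: 12 bp
  68→79: 11 bp
  79→85: 6 bp
  85→87: 2 bp
  87→95: 8 bp
  95→103: 8 bp
  103→105: 2 bp
  105→110: 5 bp
  110→119: 9 bp
  119→126: 7 bp
  126→130: 4 bp
  130→134: 4 bp
  134→138: 4 bp
  138→142: 4 bp
  142→148: 6 bp
  148→158: 10 bp
  158→7 (wrap): 166-158+7 = 15 bp

[2,2,2,2,4,4,4,4,4,4,5,6,6,6,6,7,8,8,8,8,9,9,10,11,12,15]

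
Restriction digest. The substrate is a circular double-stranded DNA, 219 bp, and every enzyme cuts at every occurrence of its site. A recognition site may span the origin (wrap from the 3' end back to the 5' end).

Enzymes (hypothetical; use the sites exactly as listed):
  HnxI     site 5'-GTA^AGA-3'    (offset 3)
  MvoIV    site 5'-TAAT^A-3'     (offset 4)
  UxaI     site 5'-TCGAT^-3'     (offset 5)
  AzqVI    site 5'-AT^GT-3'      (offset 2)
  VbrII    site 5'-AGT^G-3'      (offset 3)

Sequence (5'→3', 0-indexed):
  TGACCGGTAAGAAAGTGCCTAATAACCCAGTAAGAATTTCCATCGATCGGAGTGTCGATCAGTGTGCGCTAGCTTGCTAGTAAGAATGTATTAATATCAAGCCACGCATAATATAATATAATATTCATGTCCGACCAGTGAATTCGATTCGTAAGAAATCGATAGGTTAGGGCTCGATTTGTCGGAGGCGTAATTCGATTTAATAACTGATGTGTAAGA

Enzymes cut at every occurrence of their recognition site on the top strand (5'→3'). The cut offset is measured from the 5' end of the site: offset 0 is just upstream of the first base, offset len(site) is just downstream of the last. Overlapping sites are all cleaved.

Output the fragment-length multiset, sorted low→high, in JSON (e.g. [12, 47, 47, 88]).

Scan for sites:
  HnxI (GTAAGA, off=3): starts [6, 29, 79, 150, 213] → cuts [9, 32, 82, 153, 216]
  MvoIV (TAATA, off=4): starts [19, 91, 108, 113, 118, 200] → cuts [23, 95, 112, 117, 122, 204]
  UxaI (TCGAT, off=5): starts [42, 54, 143, 158, 173, 194] → cuts [47, 59, 148, 163, 178, 199]
  AzqVI (ATGT, off=2): starts [85, 126, 209] → cuts [87, 128, 211]
  VbrII (AGTG, off=3): starts [13, 50, 60, 136] → cuts [16, 53, 63, 139]

All cut coordinates (distinct, sorted): [9, 16, 23, 32, 47, 53, 59, 63, 82, 87, 95, 112, 117, 122, 128, 139, 148, 153, 163, 178, 199, 204, 211, 216]

Fragments:
  9→16: 7 bp
  16→23: 7 bp
  23→32: 9 bp
  32→47: 15 bp
  47→53: 6 bp
  53→59: 6 bp
  59→63: 4 bp
  63→82: 19 bp
  82→87: 5 bp
  87→95: 8 bp
  95→112: 17 bp
  112→117: 5 bp
  117→122: 5 bp
  122→128: 6 bp
  128→139: 11 bp
  139→148: 9 bp
  148→153: 5 bp
  153→163: 10 bp
  163→178: 15 bp
  178→199: 21 bp
  199→204: 5 bp
  204→211: 7 bp
  211→216: 5 bp
  216→9 (wrap): 219-216+9 = 12 bp

[4,5,5,5,5,5,5,6,6,6,7,7,7,8,9,9,10,11,12,15,15,17,19,21]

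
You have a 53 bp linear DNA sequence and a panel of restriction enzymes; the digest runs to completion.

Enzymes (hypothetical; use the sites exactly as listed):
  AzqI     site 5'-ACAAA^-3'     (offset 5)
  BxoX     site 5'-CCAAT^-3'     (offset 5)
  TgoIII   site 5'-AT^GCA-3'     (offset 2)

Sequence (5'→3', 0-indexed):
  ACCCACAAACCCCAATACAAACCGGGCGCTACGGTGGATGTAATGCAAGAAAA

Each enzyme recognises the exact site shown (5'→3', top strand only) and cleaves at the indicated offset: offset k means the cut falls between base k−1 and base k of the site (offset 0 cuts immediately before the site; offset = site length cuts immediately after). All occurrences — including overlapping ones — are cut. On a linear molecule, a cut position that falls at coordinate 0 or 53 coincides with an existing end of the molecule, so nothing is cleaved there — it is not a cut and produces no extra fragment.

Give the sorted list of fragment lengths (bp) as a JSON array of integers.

Site scan:
  AzqI ACAAA/5: at [4, 16] ⇒ [9, 21]
  BxoX CCAAT/5: at [11] ⇒ [16]
  TgoIII ATGCA/2: at [42] ⇒ [44]

Pooled cuts: [9, 16, 21, 44]

Fragment lengths:
  [0,9): 9 bp
  [9,16): 7 bp
  [16,21): 5 bp
  [21,44): 23 bp
  [44,53): 9 bp

[5,7,9,9,23]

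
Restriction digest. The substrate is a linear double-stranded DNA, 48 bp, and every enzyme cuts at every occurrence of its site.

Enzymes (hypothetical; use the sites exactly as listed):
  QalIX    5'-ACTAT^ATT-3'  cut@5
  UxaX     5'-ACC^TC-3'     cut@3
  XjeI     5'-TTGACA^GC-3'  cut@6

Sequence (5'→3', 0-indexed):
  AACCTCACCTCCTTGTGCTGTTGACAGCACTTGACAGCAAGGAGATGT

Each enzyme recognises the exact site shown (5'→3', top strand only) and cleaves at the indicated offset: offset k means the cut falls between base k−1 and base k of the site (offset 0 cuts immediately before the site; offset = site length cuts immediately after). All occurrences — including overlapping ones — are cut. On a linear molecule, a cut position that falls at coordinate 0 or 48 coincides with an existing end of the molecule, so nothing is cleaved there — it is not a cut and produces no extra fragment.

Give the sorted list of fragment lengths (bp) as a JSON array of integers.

Per-enzyme occurrences:
  QalIX (ACTATATT, off=5): no sites
  UxaX (ACCTC, off=3): starts [1, 6] → cuts [4, 9]
  XjeI (TTGACAGC, off=6): starts [20, 30] → cuts [26, 36]

Pooled cuts: [4, 9, 26, 36]

Fragments:
  [0,4): 4 bp
  [4,9): 5 bp
  [9,26): 17 bp
  [26,36): 10 bp
  [36,48): 12 bp

[4,5,10,12,17]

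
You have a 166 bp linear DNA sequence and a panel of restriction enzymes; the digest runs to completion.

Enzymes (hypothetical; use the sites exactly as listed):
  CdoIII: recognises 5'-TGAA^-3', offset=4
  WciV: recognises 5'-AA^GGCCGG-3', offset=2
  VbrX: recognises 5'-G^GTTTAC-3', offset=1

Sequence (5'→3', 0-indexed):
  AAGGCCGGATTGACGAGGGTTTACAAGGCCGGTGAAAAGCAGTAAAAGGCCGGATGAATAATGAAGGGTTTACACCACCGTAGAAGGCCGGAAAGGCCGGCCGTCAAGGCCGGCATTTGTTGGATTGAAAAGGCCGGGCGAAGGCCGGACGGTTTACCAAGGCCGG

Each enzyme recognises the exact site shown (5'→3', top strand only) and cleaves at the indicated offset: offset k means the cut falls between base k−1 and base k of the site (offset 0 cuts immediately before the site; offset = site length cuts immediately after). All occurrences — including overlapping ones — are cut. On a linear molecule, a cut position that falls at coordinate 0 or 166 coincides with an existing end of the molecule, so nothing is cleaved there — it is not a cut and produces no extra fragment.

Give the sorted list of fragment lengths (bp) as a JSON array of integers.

Per-enzyme occurrences:
  CdoIII TGAA/4: at [32, 54, 61, 125] ⇒ [36, 58, 65, 129]
  WciV AAGGCCGG/2: at [0, 24, 45, 83, 92, 105, 129, 140, 158] ⇒ [2, 26, 47, 85, 94, 107, 131, 142, 160]
  VbrX GGTTTAC/1: at [17, 66, 150] ⇒ [18, 67, 151]

Pooled cuts: [2, 18, 26, 36, 47, 58, 65, 67, 85, 94, 107, 129, 131, 142, 151, 160]

Fragment lengths:
  [0,2): 2 bp
  [2,18): 16 bp
  [18,26): 8 bp
  [26,36): 10 bp
  [36,47): 11 bp
  [47,58): 11 bp
  [58,65): 7 bp
  [65,67): 2 bp
  [67,85): 18 bp
  [85,94): 9 bp
  [94,107): 13 bp
  [107,129): 22 bp
  [129,131): 2 bp
  [131,142): 11 bp
  [142,151): 9 bp
  [151,160): 9 bp
  [160,166): 6 bp

[2,2,2,6,7,8,9,9,9,10,11,11,11,13,16,18,22]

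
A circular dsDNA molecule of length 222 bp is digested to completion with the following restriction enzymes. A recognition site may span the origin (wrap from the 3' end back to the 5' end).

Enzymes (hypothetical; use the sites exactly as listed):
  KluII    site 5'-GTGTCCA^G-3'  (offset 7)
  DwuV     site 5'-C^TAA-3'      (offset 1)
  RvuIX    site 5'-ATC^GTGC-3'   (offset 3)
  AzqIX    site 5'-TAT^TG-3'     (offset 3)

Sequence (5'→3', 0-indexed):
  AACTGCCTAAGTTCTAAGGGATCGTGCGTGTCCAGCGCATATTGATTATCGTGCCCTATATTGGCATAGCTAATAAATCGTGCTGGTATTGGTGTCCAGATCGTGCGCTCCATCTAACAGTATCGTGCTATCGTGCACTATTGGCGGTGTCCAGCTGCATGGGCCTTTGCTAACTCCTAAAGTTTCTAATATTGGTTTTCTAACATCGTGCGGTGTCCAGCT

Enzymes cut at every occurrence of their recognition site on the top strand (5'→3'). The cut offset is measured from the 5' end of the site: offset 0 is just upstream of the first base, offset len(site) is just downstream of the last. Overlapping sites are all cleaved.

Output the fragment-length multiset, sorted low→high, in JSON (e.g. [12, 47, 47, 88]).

Per-enzyme occurrences:
  KluII GTGTCCAG/7: at [27, 91, 146, 212] ⇒ [34, 98, 153, 219]
  DwuV CTAA/1: at [6, 13, 69, 113, 169, 176, 185, 199, 220] ⇒ [7, 14, 70, 114, 170, 177, 186, 200, 221]
  RvuIX ATCGTGC/3: at [20, 47, 76, 99, 121, 129, 204] ⇒ [23, 50, 79, 102, 124, 132, 207]
  AzqIX TATTG/3: at [39, 58, 86, 138, 189] ⇒ [42, 61, 89, 141, 192]

All cut coordinates (distinct, sorted): [7, 14, 23, 34, 42, 50, 61, 70, 79, 89, 98, 102, 114, 124, 132, 141, 153, 170, 177, 186, 192, 200, 207, 219, 221]

Fragment lengths:
  7→14: 7 bp
  14→23: 9 bp
  23→34: 11 bp
  34→42: 8 bp
  42→50: 8 bp
  50→61: 11 bp
  61→70: 9 bp
  70→79: 9 bp
  79→89: 10 bp
  89→98: 9 bp
  98→102: 4 bp
  102→114: 12 bp
  114→124: 10 bp
  124→132: 8 bp
  132→141: 9 bp
  141→153: 12 bp
  153→170: 17 bp
  170→177: 7 bp
  177→186: 9 bp
  186→192: 6 bp
  192→200: 8 bp
  200→207: 7 bp
  207→219: 12 bp
  219→221: 2 bp
  221→7 (wrap): 222-221+7 = 8 bp

[2,4,6,7,7,7,8,8,8,8,8,9,9,9,9,9,9,10,10,11,11,12,12,12,17]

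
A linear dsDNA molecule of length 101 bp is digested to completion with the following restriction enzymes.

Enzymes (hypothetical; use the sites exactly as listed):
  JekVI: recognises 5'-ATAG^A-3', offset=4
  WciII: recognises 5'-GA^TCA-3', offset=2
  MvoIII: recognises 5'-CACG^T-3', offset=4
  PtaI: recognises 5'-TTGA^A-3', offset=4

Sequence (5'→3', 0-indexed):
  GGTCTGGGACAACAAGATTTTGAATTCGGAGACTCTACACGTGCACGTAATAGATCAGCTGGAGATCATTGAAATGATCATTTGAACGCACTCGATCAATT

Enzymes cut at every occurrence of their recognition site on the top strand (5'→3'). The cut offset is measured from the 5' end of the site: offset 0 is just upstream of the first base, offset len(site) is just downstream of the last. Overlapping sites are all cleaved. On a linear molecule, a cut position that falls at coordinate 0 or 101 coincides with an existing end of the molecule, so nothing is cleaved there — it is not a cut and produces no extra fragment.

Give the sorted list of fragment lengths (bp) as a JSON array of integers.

[1,5,6,6,6,7,8,10,11,18,23]

Per-enzyme occurrences:
  JekVI (ATAGA, off=4): starts [49] → cuts [53]
  WciII (GATCA, off=2): starts [52, 63, 75, 93] → cuts [54, 65, 77, 95]
  MvoIII (CACGT, off=4): starts [37, 43] → cuts [41, 47]
  PtaI (TTGAA, off=4): starts [19, 68, 81] → cuts [23, 72, 85]

All cut coordinates (distinct, sorted): [23, 41, 47, 53, 54, 65, 72, 77, 85, 95]

Fragments:
  [0,23): 23 bp
  [23,41): 18 bp
  [41,47): 6 bp
  [47,53): 6 bp
  [53,54): 1 bp
  [54,65): 11 bp
  [65,72): 7 bp
  [72,77): 5 bp
  [77,85): 8 bp
  [85,95): 10 bp
  [95,101): 6 bp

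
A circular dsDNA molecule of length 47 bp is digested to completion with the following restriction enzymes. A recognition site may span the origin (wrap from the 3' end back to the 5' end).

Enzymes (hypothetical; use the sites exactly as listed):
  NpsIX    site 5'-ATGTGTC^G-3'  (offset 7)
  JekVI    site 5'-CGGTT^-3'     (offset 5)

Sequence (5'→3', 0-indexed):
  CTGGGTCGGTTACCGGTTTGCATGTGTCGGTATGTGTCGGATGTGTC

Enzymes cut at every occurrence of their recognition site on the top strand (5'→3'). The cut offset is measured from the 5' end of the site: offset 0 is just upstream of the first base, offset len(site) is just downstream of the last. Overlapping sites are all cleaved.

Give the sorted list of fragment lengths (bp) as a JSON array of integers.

Scan for sites:
  NpsIX ATGTGTCG/7: at [21, 31] ⇒ [28, 38]
  JekVI CGGTT/5: at [6, 13] ⇒ [11, 18]

All cut coordinates (distinct, sorted): [11, 18, 28, 38]

Fragment lengths:
  11→18: 7 bp
  18→28: 10 bp
  28→38: 10 bp
  38→11 (wrap): 47-38+11 = 20 bp

[7,10,10,20]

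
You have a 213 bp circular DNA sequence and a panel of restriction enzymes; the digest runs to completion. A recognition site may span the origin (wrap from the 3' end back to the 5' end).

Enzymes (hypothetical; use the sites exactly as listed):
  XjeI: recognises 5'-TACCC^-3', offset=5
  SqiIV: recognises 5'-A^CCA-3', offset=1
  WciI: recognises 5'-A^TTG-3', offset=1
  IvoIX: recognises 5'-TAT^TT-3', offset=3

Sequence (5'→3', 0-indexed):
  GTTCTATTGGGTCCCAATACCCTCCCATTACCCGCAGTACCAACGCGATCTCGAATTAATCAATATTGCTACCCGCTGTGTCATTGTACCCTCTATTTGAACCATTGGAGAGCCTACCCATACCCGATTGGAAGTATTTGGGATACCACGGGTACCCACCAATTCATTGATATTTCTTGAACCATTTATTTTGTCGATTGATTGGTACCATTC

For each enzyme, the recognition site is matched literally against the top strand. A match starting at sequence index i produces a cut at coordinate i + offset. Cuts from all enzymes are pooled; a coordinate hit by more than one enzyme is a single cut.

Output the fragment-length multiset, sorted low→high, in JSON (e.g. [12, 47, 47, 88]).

[1,2,3,4,5,5,6,6,6,7,8,8,8,8,8,8,9,9,10,11,12,12,15,16,26]

Site scan:
  XjeI (TACCC, off=5): starts [17, 28, 69, 86, 114, 120, 152] → cuts [22, 33, 74, 91, 119, 125, 157]
  SqiIV (ACCA, off=1): starts [38, 100, 144, 157, 180, 206] → cuts [39, 101, 145, 158, 181, 207]
  WciI (ATTG, off=1): starts [5, 64, 82, 103, 126, 165, 196, 200] → cuts [6, 65, 83, 104, 127, 166, 197, 201]
  IvoIX (TATTT, off=3): starts [93, 134, 170, 186] → cuts [96, 137, 173, 189]

Pooled cuts: [6, 22, 33, 39, 65, 74, 83, 91, 96, 101, 104, 119, 125, 127, 137, 145, 157, 158, 166, 173, 181, 189, 197, 201, 207]

Fragments:
  6→22: 16 bp
  22→33: 11 bp
  33→39: 6 bp
  39→65: 26 bp
  65→74: 9 bp
  74→83: 9 bp
  83→91: 8 bp
  91→96: 5 bp
  96→101: 5 bp
  101→104: 3 bp
  104→119: 15 bp
  119→125: 6 bp
  125→127: 2 bp
  127→137: 10 bp
  137→145: 8 bp
  145→157: 12 bp
  157→158: 1 bp
  158→166: 8 bp
  166→173: 7 bp
  173→181: 8 bp
  181→189: 8 bp
  189→197: 8 bp
  197→201: 4 bp
  201→207: 6 bp
  207→6 (wrap): 213-207+6 = 12 bp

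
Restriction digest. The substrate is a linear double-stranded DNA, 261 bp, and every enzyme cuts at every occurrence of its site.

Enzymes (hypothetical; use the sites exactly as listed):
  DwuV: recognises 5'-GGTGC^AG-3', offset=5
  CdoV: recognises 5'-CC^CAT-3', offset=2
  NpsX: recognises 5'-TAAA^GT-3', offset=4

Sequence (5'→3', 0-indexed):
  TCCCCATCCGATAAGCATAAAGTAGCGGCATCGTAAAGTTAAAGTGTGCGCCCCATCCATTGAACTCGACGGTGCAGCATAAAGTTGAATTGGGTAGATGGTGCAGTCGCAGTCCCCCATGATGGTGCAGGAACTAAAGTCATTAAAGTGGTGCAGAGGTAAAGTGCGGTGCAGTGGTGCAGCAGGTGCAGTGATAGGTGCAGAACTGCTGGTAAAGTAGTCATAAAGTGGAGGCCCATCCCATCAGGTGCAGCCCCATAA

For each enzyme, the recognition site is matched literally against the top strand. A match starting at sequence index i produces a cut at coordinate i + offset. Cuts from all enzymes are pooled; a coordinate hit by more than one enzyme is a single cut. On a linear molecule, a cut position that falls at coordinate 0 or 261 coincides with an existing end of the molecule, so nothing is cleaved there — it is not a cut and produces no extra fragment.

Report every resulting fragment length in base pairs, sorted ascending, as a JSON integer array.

[4,5,5,5,6,7,8,8,9,9,9,9,9,10,10,10,11,11,12,13,15,16,17,21,22]

Per-enzyme occurrences:
  DwuV GGTGCAG/5: at [70, 99, 123, 149, 167, 175, 184, 196, 246] ⇒ [75, 104, 128, 154, 172, 180, 189, 201, 251]
  CdoV CCCAT/2: at [2, 51, 115, 234, 239, 254] ⇒ [4, 53, 117, 236, 241, 256]
  NpsX TAAAGT/4: at [17, 33, 39, 79, 134, 143, 159, 212, 223] ⇒ [21, 37, 43, 83, 138, 147, 163, 216, 227]

All cut coordinates (distinct, sorted): [4, 21, 37, 43, 53, 75, 83, 104, 117, 128, 138, 147, 154, 163, 172, 180, 189, 201, 216, 227, 236, 241, 251, 256]

Fragments:
  [0,4): 4 bp
  [4,21): 17 bp
  [21,37): 16 bp
  [37,43): 6 bp
  [43,53): 10 bp
  [53,75): 22 bp
  [75,83): 8 bp
  [83,104): 21 bp
  [104,117): 13 bp
  [117,128): 11 bp
  [128,138): 10 bp
  [138,147): 9 bp
  [147,154): 7 bp
  [154,163): 9 bp
  [163,172): 9 bp
  [172,180): 8 bp
  [180,189): 9 bp
  [189,201): 12 bp
  [201,216): 15 bp
  [216,227): 11 bp
  [227,236): 9 bp
  [236,241): 5 bp
  [241,251): 10 bp
  [251,256): 5 bp
  [256,261): 5 bp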